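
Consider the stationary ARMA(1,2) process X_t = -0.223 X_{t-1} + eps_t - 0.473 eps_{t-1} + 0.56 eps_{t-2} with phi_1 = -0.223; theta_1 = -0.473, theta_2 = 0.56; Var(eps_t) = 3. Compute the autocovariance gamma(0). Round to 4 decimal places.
\gamma(0) = 6.0681

Multiply the model equation by X_{t-k} and take expectations. With theta_0 = psi_0 = 1 and psi_j the MA(infinity) weights, this gives
  gamma(k) - sum_i phi_i gamma(k-i) = c_k,
  c_k = sigma^2 * sum_{j=k..q} theta_j psi_{j-k}   (c_k = 0 for k > q),
using gamma(-m) = gamma(m).
psi-weights needed (psi_j = theta_j + sum_i phi_i psi_{j-i}):
  psi_1 = theta_1 + phi_1 = -0.473 + (-0.223) = -0.696
  psi_2 = theta_2 + phi_1 psi_1 = 0.56 + (-0.223)(-0.696) = 0.715208
Right-hand sides:
  c_0 = sigma^2 (1 + theta_1 psi_1 + theta_2 psi_2) = 3 * (1 + (-0.473)(-0.696) + (0.56)(0.715208)) = 3 * 1.729724 = 5.189173
  c_1 = sigma^2 (theta_1 + theta_2 psi_1) = 3 * (-0.473 + (0.56)(-0.696)) = -2.58828
  c_2 = sigma^2 theta_2 = 3 * (0.56) = 1.68
Equations for k = 0 and k = 1 (AR order 1):
  gamma(0) = phi_1 gamma(1) + c_0
  gamma(1) = phi_1 gamma(0) + c_1
Substituting the second into the first: gamma(0) (1 - phi_1^2) = c_0 + phi_1 c_1, so
  gamma(0) = (c_0 + phi_1 c_1) / (1 - phi_1^2) = (5.189173 + (-0.223)(-2.58828)) / (1 - (-0.223)^2) = 5.76636 / 0.950271 = 6.068121.
Therefore gamma(0) = 6.0681 (to 4 decimal places).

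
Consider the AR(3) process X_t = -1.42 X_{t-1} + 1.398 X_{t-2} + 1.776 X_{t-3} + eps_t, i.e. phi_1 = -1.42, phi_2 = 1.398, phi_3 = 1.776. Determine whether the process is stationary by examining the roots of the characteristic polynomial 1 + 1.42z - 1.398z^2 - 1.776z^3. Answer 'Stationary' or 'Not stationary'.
\text{Not stationary}

The AR(p) characteristic polynomial is P(z) = 1 + 1.42z - 1.398z^2 - 1.776z^3.
Stationarity requires all roots to lie outside the unit circle, i.e. |z| > 1 for every root.
Degree 3: look for a simple real root z0 first, then factor out (1 - z/z0) and solve the remaining quadratic.
Testing z0 = -0.625: P(-0.625) = 1 + (1.42)(-0.625) + (-1.398)(-0.625)^2 + (-1.776)(-0.625)^3
  = 1 + (-0.8875) + (-0.546094) + (0.433594) = 0.  So z_0 = -0.625 is a root, |z_0| = 0.625.
Divide out the factor (1 + 1.6 z) = (1 - z/z0) (since 1/z0 = -1.6):
  P(z) = (1 + 1.6 z)(1 + (-0.18) z + (-1.11) z^2)
  [check: z-coef -0.18 - (-1.6) = 1.42; z^2-coef -1.11 - (-1.6)(-0.18) = -1.398; z^3-coef -(-1.6)(-1.11) = -1.776.]
Remaining roots from the quadratic factor 1 + (-0.18) z + (-1.11) z^2:
  Set 1 + (-0.18) z + (-1.11) z^2 = 0, i.e. a z^2 + b z + c = 0 with a = -1.11, b = -0.18, c = 1.
  Discriminant D = b^2 - 4ac = (-0.18)^2 - 4*(-1.11)*1 = 0.0324 - (-4.44) = 4.4724.
  D >= 0, so the roots are real: z = (-b +/- sqrt(D)) / (2a) = (0.18 +/- 2.114805) / (-2.22).
    z_1 = (0.18 + 2.114805) / (-2.22) = -1.0337,   |z_1| = 1.0337.
    z_2 = (0.18 - 2.114805) / (-2.22) = 0.8715,   |z_2| = 0.8715.
Moduli of all roots: 0.6250, 1.0337, 0.8715.
All moduli strictly greater than 1? No.
Verdict: Not stationary.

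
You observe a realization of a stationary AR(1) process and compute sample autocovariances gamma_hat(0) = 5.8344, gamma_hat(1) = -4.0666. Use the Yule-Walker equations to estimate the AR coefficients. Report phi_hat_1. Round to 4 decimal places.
\hat\phi_{1} = -0.6970

The Yule-Walker equations for an AR(p) process read, in matrix form,
  Gamma_p phi = r_p,   with   (Gamma_p)_{ij} = gamma(|i - j|),
                       (r_p)_i = gamma(i),   i,j = 1..p.
Substitute the sample gammas (Toeplitz matrix and right-hand side of size 1):
  Gamma_p = [[5.8344]]
  r_p     = [-4.0666]
With p = 1 this is the single equation gamma(0) phi_1 = gamma(1):
  phi_hat_1 = gamma(1) / gamma(0) = -4.0666 / 5.8344 = -0.6970.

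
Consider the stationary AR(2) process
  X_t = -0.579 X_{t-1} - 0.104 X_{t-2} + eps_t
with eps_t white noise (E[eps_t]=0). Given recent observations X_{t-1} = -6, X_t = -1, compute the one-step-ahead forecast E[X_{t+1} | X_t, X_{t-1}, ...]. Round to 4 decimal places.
E[X_{t+1} \mid \mathcal F_t] = 1.2030

For an AR(p) model X_t = c + sum_i phi_i X_{t-i} + eps_t, the
one-step-ahead conditional mean is
  E[X_{t+1} | X_t, ...] = c + sum_i phi_i X_{t+1-i}.
Substitute known values:
  E[X_{t+1} | ...] = (-0.579) * (-1) + (-0.104) * (-6)
                   = 1.2030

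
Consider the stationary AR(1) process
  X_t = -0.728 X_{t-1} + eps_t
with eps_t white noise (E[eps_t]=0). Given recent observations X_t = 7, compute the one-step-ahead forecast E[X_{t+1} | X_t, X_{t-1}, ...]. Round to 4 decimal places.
E[X_{t+1} \mid \mathcal F_t] = -5.0960

For an AR(p) model X_t = c + sum_i phi_i X_{t-i} + eps_t, the
one-step-ahead conditional mean is
  E[X_{t+1} | X_t, ...] = c + sum_i phi_i X_{t+1-i}.
Substitute known values:
  E[X_{t+1} | ...] = (-0.728) * (7)
                   = -5.0960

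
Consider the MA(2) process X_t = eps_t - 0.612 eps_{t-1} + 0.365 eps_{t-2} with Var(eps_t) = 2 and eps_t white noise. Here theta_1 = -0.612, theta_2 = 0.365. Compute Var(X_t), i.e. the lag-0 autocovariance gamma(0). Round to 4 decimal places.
\gamma(0) = 3.0155

For an MA(q) process X_t = eps_t + sum_i theta_i eps_{t-i} with
Var(eps_t) = sigma^2, the variance is
  gamma(0) = sigma^2 * (1 + sum_i theta_i^2).
  sum_i theta_i^2 = (-0.612)^2 + (0.365)^2 = 0.374544 + 0.133225 = 0.507769.
  gamma(0) = 2 * (1 + 0.507769) = 2 * 1.507769 = 3.015538, which rounds to 3.0155.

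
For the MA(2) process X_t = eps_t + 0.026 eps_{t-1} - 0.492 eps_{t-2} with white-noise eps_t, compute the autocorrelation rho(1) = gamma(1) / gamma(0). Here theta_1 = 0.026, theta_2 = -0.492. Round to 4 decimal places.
\rho(1) = 0.0106

For an MA(q) process with theta_0 = 1, the autocovariance is
  gamma(k) = sigma^2 * sum_{i=0..q-k} theta_i * theta_{i+k},
and rho(k) = gamma(k) / gamma(0). Sigma^2 cancels.
  numerator   = (1)*(0.026) + (0.026)*(-0.492) = 0.013208.
  denominator = (1)^2 + (0.026)^2 + (-0.492)^2 = 1.24274.
  rho(1) = 0.013208 / 1.24274 = 0.0106.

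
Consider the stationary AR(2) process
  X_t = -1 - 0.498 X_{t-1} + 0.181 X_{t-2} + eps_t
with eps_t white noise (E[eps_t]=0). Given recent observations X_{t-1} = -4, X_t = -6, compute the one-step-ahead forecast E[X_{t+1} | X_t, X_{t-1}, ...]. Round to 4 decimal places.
E[X_{t+1} \mid \mathcal F_t] = 1.2640

For an AR(p) model X_t = c + sum_i phi_i X_{t-i} + eps_t, the
one-step-ahead conditional mean is
  E[X_{t+1} | X_t, ...] = c + sum_i phi_i X_{t+1-i}.
Substitute known values:
  E[X_{t+1} | ...] = -1 + (-0.498) * (-6) + (0.181) * (-4)
                   = 1.2640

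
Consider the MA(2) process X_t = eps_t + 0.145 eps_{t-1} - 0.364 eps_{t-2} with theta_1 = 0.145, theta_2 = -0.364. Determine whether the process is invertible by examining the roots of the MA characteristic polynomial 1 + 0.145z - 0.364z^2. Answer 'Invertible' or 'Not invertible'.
\text{Invertible}

The MA(q) characteristic polynomial is P(z) = 1 + 0.145z - 0.364z^2.
Invertibility requires all roots to lie outside the unit circle, i.e. |z| > 1 for every root.
Set 1 + (0.145) z + (-0.364) z^2 = 0, i.e. a z^2 + b z + c = 0 with a = -0.364, b = 0.145, c = 1.
Discriminant D = b^2 - 4ac = (0.145)^2 - 4*(-0.364)*1 = 0.021025 - (-1.456) = 1.477025.
D >= 0, so the roots are real: z = (-b +/- sqrt(D)) / (2a) = (-0.145 +/- 1.215329) / (-0.728).
  z_1 = (-0.145 + 1.215329) / (-0.728) = -1.4702,   |z_1| = 1.4702.
  z_2 = (-0.145 - 1.215329) / (-0.728) = 1.8686,   |z_2| = 1.8686.
Moduli of all roots: 1.4702, 1.8686.
All moduli strictly greater than 1? Yes.
Verdict: Invertible.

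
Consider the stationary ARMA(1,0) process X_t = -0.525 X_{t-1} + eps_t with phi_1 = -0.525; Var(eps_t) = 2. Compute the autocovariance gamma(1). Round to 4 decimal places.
\gamma(1) = -1.4495

Multiply the model equation by X_{t-k} and take expectations. With theta_0 = psi_0 = 1 and psi_j the MA(infinity) weights, this gives
  gamma(k) - sum_i phi_i gamma(k-i) = c_k,
  c_k = sigma^2 * sum_{j=k..q} theta_j psi_{j-k}   (c_k = 0 for k > q),
using gamma(-m) = gamma(m).
Pure AR (q = 0): c_0 = sigma^2 = 2, c_k = 0 for k >= 1.
Equations for k = 0 and k = 1 (AR order 1):
  gamma(0) = phi_1 gamma(1) + c_0
  gamma(1) = phi_1 gamma(0) + c_1
Substituting the second into the first: gamma(0) (1 - phi_1^2) = c_0 + phi_1 c_1, so
  gamma(0) = c_0 / (1 - phi_1^2) = 2 / (1 - (-0.525)^2) = 2 / 0.724375 = 2.761001.
  gamma(1) = phi_1 gamma(0) = (-0.525)(2.761001) = -1.449525.
Therefore gamma(1) = -1.4495 (to 4 decimal places).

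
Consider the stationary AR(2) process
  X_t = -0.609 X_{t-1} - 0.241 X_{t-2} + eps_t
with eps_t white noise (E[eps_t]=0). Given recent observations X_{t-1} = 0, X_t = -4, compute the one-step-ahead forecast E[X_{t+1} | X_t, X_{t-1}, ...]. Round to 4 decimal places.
E[X_{t+1} \mid \mathcal F_t] = 2.4360

For an AR(p) model X_t = c + sum_i phi_i X_{t-i} + eps_t, the
one-step-ahead conditional mean is
  E[X_{t+1} | X_t, ...] = c + sum_i phi_i X_{t+1-i}.
Substitute known values:
  E[X_{t+1} | ...] = (-0.609) * (-4) + (-0.241) * (0)
                   = 2.4360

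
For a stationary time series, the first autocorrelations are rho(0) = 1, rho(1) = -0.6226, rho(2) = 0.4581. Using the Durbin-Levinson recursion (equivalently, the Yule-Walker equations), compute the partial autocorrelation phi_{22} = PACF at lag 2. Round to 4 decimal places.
\phi_{22} = 0.1151

The PACF at lag k is phi_{kk}, the last component of the solution
to the Yule-Walker system G_k phi = r_k where
  (G_k)_{ij} = rho(|i - j|), (r_k)_i = rho(i), i,j = 1..k.
Equivalently, Durbin-Levinson gives phi_{kk} iteratively:
  phi_{11} = rho(1)
  phi_{kk} = [rho(k) - sum_{j=1..k-1} phi_{k-1,j} rho(k-j)]
            / [1 - sum_{j=1..k-1} phi_{k-1,j} rho(j)],
  phi_{k,j} = phi_{k-1,j} - phi_{kk} phi_{k-1,k-j},  j = 1..k-1.
Step k = 1:
  phi_11 = rho(1) = -0.6226.
Step k = 2:
  phi_22 = [rho(2) - phi_11 rho(1)] / [1 - phi_11 rho(1)] = [0.4581 - (-0.6226)(-0.6226)] / [1 - (-0.6226)(-0.6226)]
         = 0.07046924 / 0.61236924 = 0.1151.
Therefore phi_{22} = 0.1151.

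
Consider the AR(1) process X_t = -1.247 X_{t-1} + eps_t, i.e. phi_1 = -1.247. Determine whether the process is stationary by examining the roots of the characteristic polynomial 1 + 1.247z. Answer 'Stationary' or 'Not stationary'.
\text{Not stationary}

The AR(p) characteristic polynomial is P(z) = 1 + 1.247z.
Stationarity requires all roots to lie outside the unit circle, i.e. |z| > 1 for every root.
This is linear in z: 1 + (1.247) z = 0  =>  z = -1/(1.247) = -0.801925,  |z| = 0.801925.
Moduli of all roots: 0.8019.
All moduli strictly greater than 1? No.
Verdict: Not stationary.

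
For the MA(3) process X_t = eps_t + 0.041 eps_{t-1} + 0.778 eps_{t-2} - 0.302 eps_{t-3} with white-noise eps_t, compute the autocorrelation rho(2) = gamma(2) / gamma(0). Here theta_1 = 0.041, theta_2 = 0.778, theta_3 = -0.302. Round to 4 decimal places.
\rho(2) = 0.4508

For an MA(q) process with theta_0 = 1, the autocovariance is
  gamma(k) = sigma^2 * sum_{i=0..q-k} theta_i * theta_{i+k},
and rho(k) = gamma(k) / gamma(0). Sigma^2 cancels.
  numerator   = (1)*(0.778) + (0.041)*(-0.302) = 0.765618.
  denominator = (1)^2 + (0.041)^2 + (0.778)^2 + (-0.302)^2 = 1.698169.
  rho(2) = 0.765618 / 1.698169 = 0.4508.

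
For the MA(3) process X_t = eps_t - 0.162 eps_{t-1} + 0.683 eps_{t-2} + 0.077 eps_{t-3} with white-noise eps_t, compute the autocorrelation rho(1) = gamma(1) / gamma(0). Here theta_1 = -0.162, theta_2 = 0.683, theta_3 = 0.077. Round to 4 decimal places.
\rho(1) = -0.1468

For an MA(q) process with theta_0 = 1, the autocovariance is
  gamma(k) = sigma^2 * sum_{i=0..q-k} theta_i * theta_{i+k},
and rho(k) = gamma(k) / gamma(0). Sigma^2 cancels.
  numerator   = (1)*(-0.162) + (-0.162)*(0.683) + (0.683)*(0.077) = -0.220055.
  denominator = (1)^2 + (-0.162)^2 + (0.683)^2 + (0.077)^2 = 1.498662.
  rho(1) = -0.220055 / 1.498662 = -0.1468.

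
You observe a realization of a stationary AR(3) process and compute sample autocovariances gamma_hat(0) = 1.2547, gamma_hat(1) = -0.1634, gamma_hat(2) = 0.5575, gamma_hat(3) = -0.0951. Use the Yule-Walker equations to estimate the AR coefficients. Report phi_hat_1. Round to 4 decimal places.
\hat\phi_{1} = -0.0810

The Yule-Walker equations for an AR(p) process read, in matrix form,
  Gamma_p phi = r_p,   with   (Gamma_p)_{ij} = gamma(|i - j|),
                       (r_p)_i = gamma(i),   i,j = 1..p.
Substitute the sample gammas (Toeplitz matrix and right-hand side of size 3):
  Gamma_p = [[1.2547, -0.1634, 0.5575], [-0.1634, 1.2547, -0.1634], [0.5575, -0.1634, 1.2547]]
  r_p     = [-0.1634, 0.5575, -0.0951]
Written out (R1..R3):
  (R1) 1.2547 phi_1 - 0.1634 phi_2 + 0.5575 phi_3 = -0.1634
  (R2) -0.1634 phi_1 + 1.2547 phi_2 - 0.1634 phi_3 = 0.5575
  (R3) 0.5575 phi_1 - 0.1634 phi_2 + 1.2547 phi_3 = -0.0951
Gaussian elimination:
  R2 <- R2 - (-0.1634/1.2547) R1 = R2 - (-0.13023) R1:  1.23342 phi_2 - 0.090797 phi_3 = 0.53622
  R3 <- R3 - (0.5575/1.2547) R1 = R3 - (0.444329) R1:  -0.090797 phi_2 + 1.006986 phi_3 = -0.022497
  R3 <- R3 - (-0.090797/1.23342) R2 = R3 - (-0.073614) R2:  1.000303 phi_3 = 0.016977
Back-substitution:
  phi_hat_3 = 0.016977 / 1.000303 = 0.016971
  phi_hat_2 = (0.53622 - (-0.090797)(0.016971)) / 1.23342 = 0.435992
  phi_hat_1 = (-0.1634 - (-0.1634)(0.435992) - (0.5575)(0.016971)) / 1.2547 = -0.080992
So phi_hat = [-0.0810, 0.4360, 0.0170].
Therefore phi_hat_1 = -0.0810.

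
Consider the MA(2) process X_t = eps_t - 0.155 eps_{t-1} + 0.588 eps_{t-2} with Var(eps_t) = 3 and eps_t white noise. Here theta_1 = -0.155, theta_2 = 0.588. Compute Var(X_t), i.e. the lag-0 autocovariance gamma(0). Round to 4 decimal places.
\gamma(0) = 4.1093

For an MA(q) process X_t = eps_t + sum_i theta_i eps_{t-i} with
Var(eps_t) = sigma^2, the variance is
  gamma(0) = sigma^2 * (1 + sum_i theta_i^2).
  sum_i theta_i^2 = (-0.155)^2 + (0.588)^2 = 0.024025 + 0.345744 = 0.369769.
  gamma(0) = 3 * (1 + 0.369769) = 3 * 1.369769 = 4.109307, which rounds to 4.1093.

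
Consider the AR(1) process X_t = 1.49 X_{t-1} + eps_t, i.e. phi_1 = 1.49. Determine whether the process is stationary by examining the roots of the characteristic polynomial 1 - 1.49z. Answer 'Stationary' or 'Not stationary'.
\text{Not stationary}

The AR(p) characteristic polynomial is P(z) = 1 - 1.49z.
Stationarity requires all roots to lie outside the unit circle, i.e. |z| > 1 for every root.
This is linear in z: 1 + (-1.49) z = 0  =>  z = -1/(-1.49) = 0.671141,  |z| = 0.671141.
Moduli of all roots: 0.6711.
All moduli strictly greater than 1? No.
Verdict: Not stationary.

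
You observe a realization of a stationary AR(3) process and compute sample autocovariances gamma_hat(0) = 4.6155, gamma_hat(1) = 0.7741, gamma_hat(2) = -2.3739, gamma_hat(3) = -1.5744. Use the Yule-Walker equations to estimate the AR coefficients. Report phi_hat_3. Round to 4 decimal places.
\hat\phi_{3} = -0.1690

The Yule-Walker equations for an AR(p) process read, in matrix form,
  Gamma_p phi = r_p,   with   (Gamma_p)_{ij} = gamma(|i - j|),
                       (r_p)_i = gamma(i),   i,j = 1..p.
Substitute the sample gammas (Toeplitz matrix and right-hand side of size 3):
  Gamma_p = [[4.6155, 0.7741, -2.3739], [0.7741, 4.6155, 0.7741], [-2.3739, 0.7741, 4.6155]]
  r_p     = [0.7741, -2.3739, -1.5744]
Written out (R1..R3):
  (R1) 4.6155 phi_1 + 0.7741 phi_2 - 2.3739 phi_3 = 0.7741
  (R2) 0.7741 phi_1 + 4.6155 phi_2 + 0.7741 phi_3 = -2.3739
  (R3) -2.3739 phi_1 + 0.7741 phi_2 + 4.6155 phi_3 = -1.5744
Gaussian elimination:
  R2 <- R2 - (0.7741/4.6155) R1 = R2 - (0.167717) R1:  4.48567 phi_2 + 1.172245 phi_3 = -2.50373
  R3 <- R3 - (-2.3739/4.6155) R1 = R3 - (-0.514332) R1:  1.172245 phi_2 + 3.394527 phi_3 = -1.176255
  R3 <- R3 - (1.172245/4.48567) R2 = R3 - (0.261331) R2:  3.088183 phi_3 = -0.521953
Back-substitution:
  phi_hat_3 = -0.521953 / 3.088183 = -0.169016
  phi_hat_2 = (-2.50373 - (1.172245)(-0.169016)) / 4.48567 = -0.513993
  phi_hat_1 = (0.7741 - (0.7741)(-0.513993) - (-2.3739)(-0.169016)) / 4.6155 = 0.166993
So phi_hat = [0.1670, -0.5140, -0.1690].
Therefore phi_hat_3 = -0.1690.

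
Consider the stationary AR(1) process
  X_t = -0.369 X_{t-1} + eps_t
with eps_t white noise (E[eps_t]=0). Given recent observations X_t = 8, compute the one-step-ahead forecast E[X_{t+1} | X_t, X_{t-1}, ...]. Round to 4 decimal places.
E[X_{t+1} \mid \mathcal F_t] = -2.9520

For an AR(p) model X_t = c + sum_i phi_i X_{t-i} + eps_t, the
one-step-ahead conditional mean is
  E[X_{t+1} | X_t, ...] = c + sum_i phi_i X_{t+1-i}.
Substitute known values:
  E[X_{t+1} | ...] = (-0.369) * (8)
                   = -2.9520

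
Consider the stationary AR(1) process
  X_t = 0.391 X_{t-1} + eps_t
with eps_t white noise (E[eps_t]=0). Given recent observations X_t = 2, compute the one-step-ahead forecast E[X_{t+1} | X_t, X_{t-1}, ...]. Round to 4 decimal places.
E[X_{t+1} \mid \mathcal F_t] = 0.7820

For an AR(p) model X_t = c + sum_i phi_i X_{t-i} + eps_t, the
one-step-ahead conditional mean is
  E[X_{t+1} | X_t, ...] = c + sum_i phi_i X_{t+1-i}.
Substitute known values:
  E[X_{t+1} | ...] = (0.391) * (2)
                   = 0.7820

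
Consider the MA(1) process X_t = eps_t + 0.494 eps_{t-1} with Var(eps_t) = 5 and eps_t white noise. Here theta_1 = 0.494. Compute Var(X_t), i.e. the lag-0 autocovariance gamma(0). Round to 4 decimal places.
\gamma(0) = 6.2202

For an MA(q) process X_t = eps_t + sum_i theta_i eps_{t-i} with
Var(eps_t) = sigma^2, the variance is
  gamma(0) = sigma^2 * (1 + sum_i theta_i^2).
  sum_i theta_i^2 = (0.494)^2 = 0.244036.
  gamma(0) = 5 * (1 + 0.244036) = 5 * 1.244036 = 6.22018, which rounds to 6.2202.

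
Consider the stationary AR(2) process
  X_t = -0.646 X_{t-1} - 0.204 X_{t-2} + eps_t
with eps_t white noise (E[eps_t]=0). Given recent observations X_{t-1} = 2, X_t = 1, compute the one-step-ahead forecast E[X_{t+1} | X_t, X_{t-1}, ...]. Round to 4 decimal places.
E[X_{t+1} \mid \mathcal F_t] = -1.0540

For an AR(p) model X_t = c + sum_i phi_i X_{t-i} + eps_t, the
one-step-ahead conditional mean is
  E[X_{t+1} | X_t, ...] = c + sum_i phi_i X_{t+1-i}.
Substitute known values:
  E[X_{t+1} | ...] = (-0.646) * (1) + (-0.204) * (2)
                   = -1.0540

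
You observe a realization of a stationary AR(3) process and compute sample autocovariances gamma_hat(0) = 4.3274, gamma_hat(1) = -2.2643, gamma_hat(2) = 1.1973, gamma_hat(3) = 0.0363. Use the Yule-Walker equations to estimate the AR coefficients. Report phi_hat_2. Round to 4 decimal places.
\hat\phi_{2} = 0.1150

The Yule-Walker equations for an AR(p) process read, in matrix form,
  Gamma_p phi = r_p,   with   (Gamma_p)_{ij} = gamma(|i - j|),
                       (r_p)_i = gamma(i),   i,j = 1..p.
Substitute the sample gammas (Toeplitz matrix and right-hand side of size 3):
  Gamma_p = [[4.3274, -2.2643, 1.1973], [-2.2643, 4.3274, -2.2643], [1.1973, -2.2643, 4.3274]]
  r_p     = [-2.2643, 1.1973, 0.0363]
Written out (R1..R3):
  (R1) 4.3274 phi_1 - 2.2643 phi_2 + 1.1973 phi_3 = -2.2643
  (R2) -2.2643 phi_1 + 4.3274 phi_2 - 2.2643 phi_3 = 1.1973
  (R3) 1.1973 phi_1 - 2.2643 phi_2 + 4.3274 phi_3 = 0.0363
Gaussian elimination:
  R2 <- R2 - (-2.2643/4.3274) R1 = R2 - (-0.523247) R1:  3.142611 phi_2 - 1.637816 phi_3 = 0.012511
  R3 <- R3 - (1.1973/4.3274) R1 = R3 - (0.276679) R1:  -1.637816 phi_2 + 3.996132 phi_3 = 0.662784
  R3 <- R3 - (-1.637816/3.142611) R2 = R3 - (-0.521164) R2:  3.142562 phi_3 = 0.669304
Back-substitution:
  phi_hat_3 = 0.669304 / 3.142562 = 0.212981
  phi_hat_2 = (0.012511 - (-1.637816)(0.212981)) / 3.142611 = 0.114979
  phi_hat_1 = (-2.2643 - (-2.2643)(0.114979) - (1.1973)(0.212981)) / 4.3274 = -0.522012
So phi_hat = [-0.5220, 0.1150, 0.2130].
Therefore phi_hat_2 = 0.1150.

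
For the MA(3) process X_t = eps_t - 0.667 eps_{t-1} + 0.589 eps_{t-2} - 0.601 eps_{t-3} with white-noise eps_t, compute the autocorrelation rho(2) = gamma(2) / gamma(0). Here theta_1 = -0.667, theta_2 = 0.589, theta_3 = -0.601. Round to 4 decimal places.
\rho(2) = 0.4598

For an MA(q) process with theta_0 = 1, the autocovariance is
  gamma(k) = sigma^2 * sum_{i=0..q-k} theta_i * theta_{i+k},
and rho(k) = gamma(k) / gamma(0). Sigma^2 cancels.
  numerator   = (1)*(0.589) + (-0.667)*(-0.601) = 0.989867.
  denominator = (1)^2 + (-0.667)^2 + (0.589)^2 + (-0.601)^2 = 2.153011.
  rho(2) = 0.989867 / 2.153011 = 0.4598.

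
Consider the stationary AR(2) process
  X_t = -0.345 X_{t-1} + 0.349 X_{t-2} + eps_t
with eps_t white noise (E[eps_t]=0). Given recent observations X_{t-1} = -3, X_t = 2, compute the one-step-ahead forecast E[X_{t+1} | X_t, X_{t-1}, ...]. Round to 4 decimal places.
E[X_{t+1} \mid \mathcal F_t] = -1.7370

For an AR(p) model X_t = c + sum_i phi_i X_{t-i} + eps_t, the
one-step-ahead conditional mean is
  E[X_{t+1} | X_t, ...] = c + sum_i phi_i X_{t+1-i}.
Substitute known values:
  E[X_{t+1} | ...] = (-0.345) * (2) + (0.349) * (-3)
                   = -1.7370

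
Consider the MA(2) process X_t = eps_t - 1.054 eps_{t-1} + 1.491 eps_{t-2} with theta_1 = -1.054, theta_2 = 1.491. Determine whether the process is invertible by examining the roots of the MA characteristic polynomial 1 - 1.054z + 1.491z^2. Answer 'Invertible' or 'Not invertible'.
\text{Not invertible}

The MA(q) characteristic polynomial is P(z) = 1 - 1.054z + 1.491z^2.
Invertibility requires all roots to lie outside the unit circle, i.e. |z| > 1 for every root.
Set 1 + (-1.054) z + (1.491) z^2 = 0, i.e. a z^2 + b z + c = 0 with a = 1.491, b = -1.054, c = 1.
Discriminant D = b^2 - 4ac = (-1.054)^2 - 4*(1.491)*1 = 1.110916 - (5.964) = -4.853084.
D < 0, so the roots are the complex-conjugate pair z = (-b +/- i sqrt(-D)) / (2a) = 0.3535 +/- 0.7388i.
For a conjugate pair |z|^2 = z * conj(z) = (product of roots) = c/a = 1/(1.491) = 0.670691, so |z| = sqrt(0.670691) = 0.819 for both roots.
Moduli of all roots: 0.8190, 0.8190.
All moduli strictly greater than 1? No.
Verdict: Not invertible.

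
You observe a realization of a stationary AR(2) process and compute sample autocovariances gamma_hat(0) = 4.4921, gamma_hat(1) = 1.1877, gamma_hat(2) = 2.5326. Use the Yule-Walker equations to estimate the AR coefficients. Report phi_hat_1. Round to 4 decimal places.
\hat\phi_{1} = 0.1240

The Yule-Walker equations for an AR(p) process read, in matrix form,
  Gamma_p phi = r_p,   with   (Gamma_p)_{ij} = gamma(|i - j|),
                       (r_p)_i = gamma(i),   i,j = 1..p.
Substitute the sample gammas (Toeplitz matrix and right-hand side of size 2):
  Gamma_p = [[4.4921, 1.1877], [1.1877, 4.4921]]
  r_p     = [1.1877, 2.5326]
Written out:
  4.4921 phi_1 + 1.1877 phi_2 = 1.1877
  1.1877 phi_1 + 4.4921 phi_2 = 2.5326
Solve by Cramer's rule:
  det = gamma(0)^2 - gamma(1)^2 = (4.4921)^2 - (1.1877)^2 = 20.17896241 - 1.41063129 = 18.76833112
  phi_hat_1 = [gamma(1) gamma(0) - gamma(1) gamma(2)] / det = [(1.1877)(4.4921) - (1.1877)(2.5326)] / 18.76833112 = 2.32729815 / 18.76833112 = 0.124
  phi_hat_2 = [gamma(0) gamma(2) - gamma(1)^2] / det = [(4.4921)(2.5326) - (1.1877)^2] / 18.76833112 = 9.96606117 / 18.76833112 = 0.531
So phi_hat = [0.1240, 0.5310].
Therefore phi_hat_1 = 0.1240.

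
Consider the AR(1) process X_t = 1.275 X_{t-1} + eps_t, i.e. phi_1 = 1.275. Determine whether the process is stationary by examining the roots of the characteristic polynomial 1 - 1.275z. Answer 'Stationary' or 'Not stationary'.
\text{Not stationary}

The AR(p) characteristic polynomial is P(z) = 1 - 1.275z.
Stationarity requires all roots to lie outside the unit circle, i.e. |z| > 1 for every root.
This is linear in z: 1 + (-1.275) z = 0  =>  z = -1/(-1.275) = 0.784314,  |z| = 0.784314.
Moduli of all roots: 0.7843.
All moduli strictly greater than 1? No.
Verdict: Not stationary.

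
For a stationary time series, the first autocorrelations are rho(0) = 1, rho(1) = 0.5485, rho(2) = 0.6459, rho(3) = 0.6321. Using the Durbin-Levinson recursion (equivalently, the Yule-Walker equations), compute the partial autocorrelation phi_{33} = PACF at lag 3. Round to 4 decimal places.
\phi_{33} = 0.3441

The PACF at lag k is phi_{kk}, the last component of the solution
to the Yule-Walker system G_k phi = r_k where
  (G_k)_{ij} = rho(|i - j|), (r_k)_i = rho(i), i,j = 1..k.
Equivalently, Durbin-Levinson gives phi_{kk} iteratively:
  phi_{11} = rho(1)
  phi_{kk} = [rho(k) - sum_{j=1..k-1} phi_{k-1,j} rho(k-j)]
            / [1 - sum_{j=1..k-1} phi_{k-1,j} rho(j)],
  phi_{k,j} = phi_{k-1,j} - phi_{kk} phi_{k-1,k-j},  j = 1..k-1.
Step k = 1:
  phi_11 = rho(1) = 0.5485.
Step k = 2:
  phi_22 = [rho(2) - phi_11 rho(1)] / [1 - phi_11 rho(1)] = [0.6459 - (0.5485)(0.5485)] / [1 - (0.5485)(0.5485)]
         = 0.34504775 / 0.69914775 = 0.493526.
  Update: phi_21 = phi_11 - phi_22 phi_11 = 0.5485 - (0.493526)(0.5485) = 0.277801.
Step k = 3:
  phi_33 = [rho(3) - phi_21 rho(2) - phi_22 rho(1)] / [1 - phi_21 rho(1) - phi_22 rho(2)]
    numerator   = 0.6321 - (0.277801)(0.6459) - (0.493526)(0.5485) = 0.18196929
    denominator = 1 - (0.277801)(0.5485) - (0.493526)(0.6459) = 0.52885764
  phi_33 = 0.18196929 / 0.52885764 = 0.3441.
Therefore phi_{33} = 0.3441.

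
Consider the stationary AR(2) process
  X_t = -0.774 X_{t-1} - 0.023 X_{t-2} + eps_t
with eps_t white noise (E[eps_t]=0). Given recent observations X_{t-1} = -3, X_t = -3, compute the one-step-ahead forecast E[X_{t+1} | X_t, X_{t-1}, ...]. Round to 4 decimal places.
E[X_{t+1} \mid \mathcal F_t] = 2.3910

For an AR(p) model X_t = c + sum_i phi_i X_{t-i} + eps_t, the
one-step-ahead conditional mean is
  E[X_{t+1} | X_t, ...] = c + sum_i phi_i X_{t+1-i}.
Substitute known values:
  E[X_{t+1} | ...] = (-0.774) * (-3) + (-0.023) * (-3)
                   = 2.3910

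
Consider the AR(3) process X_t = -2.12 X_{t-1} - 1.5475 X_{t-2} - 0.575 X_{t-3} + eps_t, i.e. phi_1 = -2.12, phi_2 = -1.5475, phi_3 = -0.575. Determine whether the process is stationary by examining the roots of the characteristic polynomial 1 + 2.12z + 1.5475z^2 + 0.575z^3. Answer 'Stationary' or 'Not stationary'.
\text{Not stationary}

The AR(p) characteristic polynomial is P(z) = 1 + 2.12z + 1.5475z^2 + 0.575z^3.
Stationarity requires all roots to lie outside the unit circle, i.e. |z| > 1 for every root.
Degree 3: look for a simple real root z0 first, then factor out (1 - z/z0) and solve the remaining quadratic.
Testing z0 = -0.8: P(-0.8) = 1 + (2.12)(-0.8) + (1.5475)(-0.8)^2 + (0.575)(-0.8)^3
  = 1 + (-1.696) + (0.9904) + (-0.2944) = 0.  So z_0 = -0.8 is a root, |z_0| = 0.8.
Divide out the factor (1 + 1.25 z) = (1 - z/z0) (since 1/z0 = -1.25):
  P(z) = (1 + 1.25 z)(1 + (0.87) z + (0.46) z^2)
  [check: z-coef 0.87 - (-1.25) = 2.12; z^2-coef 0.46 - (-1.25)(0.87) = 1.5475; z^3-coef -(-1.25)(0.46) = 0.575.]
Remaining roots from the quadratic factor 1 + (0.87) z + (0.46) z^2:
  Set 1 + (0.87) z + (0.46) z^2 = 0, i.e. a z^2 + b z + c = 0 with a = 0.46, b = 0.87, c = 1.
  Discriminant D = b^2 - 4ac = (0.87)^2 - 4*(0.46)*1 = 0.7569 - (1.84) = -1.0831.
  D < 0, so the roots are the complex-conjugate pair z = (-b +/- i sqrt(-D)) / (2a) = -0.9457 +/- 1.1312i.
  For a conjugate pair |z|^2 = z * conj(z) = (product of roots) = c/a = 1/(0.46) = 2.173913, so |z| = sqrt(2.173913) = 1.4744 for both roots.
Moduli of all roots: 0.8000, 1.4744, 1.4744.
All moduli strictly greater than 1? No.
Verdict: Not stationary.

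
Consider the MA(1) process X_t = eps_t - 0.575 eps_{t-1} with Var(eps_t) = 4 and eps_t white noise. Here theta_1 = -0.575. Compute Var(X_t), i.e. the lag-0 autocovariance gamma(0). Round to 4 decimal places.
\gamma(0) = 5.3225

For an MA(q) process X_t = eps_t + sum_i theta_i eps_{t-i} with
Var(eps_t) = sigma^2, the variance is
  gamma(0) = sigma^2 * (1 + sum_i theta_i^2).
  sum_i theta_i^2 = (-0.575)^2 = 0.330625.
  gamma(0) = 4 * (1 + 0.330625) = 4 * 1.330625 = 5.3225.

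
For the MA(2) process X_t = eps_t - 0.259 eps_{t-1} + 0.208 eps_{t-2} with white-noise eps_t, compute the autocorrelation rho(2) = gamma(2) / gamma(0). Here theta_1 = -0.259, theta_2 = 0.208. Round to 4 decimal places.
\rho(2) = 0.1873

For an MA(q) process with theta_0 = 1, the autocovariance is
  gamma(k) = sigma^2 * sum_{i=0..q-k} theta_i * theta_{i+k},
and rho(k) = gamma(k) / gamma(0). Sigma^2 cancels.
  numerator   = (1)*(0.208) = 0.208.
  denominator = (1)^2 + (-0.259)^2 + (0.208)^2 = 1.110345.
  rho(2) = 0.208 / 1.110345 = 0.1873.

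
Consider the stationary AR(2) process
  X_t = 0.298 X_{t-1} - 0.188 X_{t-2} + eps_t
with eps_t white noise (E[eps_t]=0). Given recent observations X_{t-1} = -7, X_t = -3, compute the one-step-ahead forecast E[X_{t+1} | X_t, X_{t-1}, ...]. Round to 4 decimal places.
E[X_{t+1} \mid \mathcal F_t] = 0.4220

For an AR(p) model X_t = c + sum_i phi_i X_{t-i} + eps_t, the
one-step-ahead conditional mean is
  E[X_{t+1} | X_t, ...] = c + sum_i phi_i X_{t+1-i}.
Substitute known values:
  E[X_{t+1} | ...] = (0.298) * (-3) + (-0.188) * (-7)
                   = 0.4220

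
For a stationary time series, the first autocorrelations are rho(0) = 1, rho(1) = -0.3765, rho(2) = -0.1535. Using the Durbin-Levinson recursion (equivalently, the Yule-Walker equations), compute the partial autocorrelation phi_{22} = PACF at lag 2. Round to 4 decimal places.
\phi_{22} = -0.3440

The PACF at lag k is phi_{kk}, the last component of the solution
to the Yule-Walker system G_k phi = r_k where
  (G_k)_{ij} = rho(|i - j|), (r_k)_i = rho(i), i,j = 1..k.
Equivalently, Durbin-Levinson gives phi_{kk} iteratively:
  phi_{11} = rho(1)
  phi_{kk} = [rho(k) - sum_{j=1..k-1} phi_{k-1,j} rho(k-j)]
            / [1 - sum_{j=1..k-1} phi_{k-1,j} rho(j)],
  phi_{k,j} = phi_{k-1,j} - phi_{kk} phi_{k-1,k-j},  j = 1..k-1.
Step k = 1:
  phi_11 = rho(1) = -0.3765.
Step k = 2:
  phi_22 = [rho(2) - phi_11 rho(1)] / [1 - phi_11 rho(1)] = [-0.1535 - (-0.3765)(-0.3765)] / [1 - (-0.3765)(-0.3765)]
         = -0.29525225 / 0.85824775 = -0.344.
Therefore phi_{22} = -0.3440.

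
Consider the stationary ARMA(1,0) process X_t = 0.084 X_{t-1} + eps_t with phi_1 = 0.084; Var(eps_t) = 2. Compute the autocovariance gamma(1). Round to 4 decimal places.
\gamma(1) = 0.1692

Multiply the model equation by X_{t-k} and take expectations. With theta_0 = psi_0 = 1 and psi_j the MA(infinity) weights, this gives
  gamma(k) - sum_i phi_i gamma(k-i) = c_k,
  c_k = sigma^2 * sum_{j=k..q} theta_j psi_{j-k}   (c_k = 0 for k > q),
using gamma(-m) = gamma(m).
Pure AR (q = 0): c_0 = sigma^2 = 2, c_k = 0 for k >= 1.
Equations for k = 0 and k = 1 (AR order 1):
  gamma(0) = phi_1 gamma(1) + c_0
  gamma(1) = phi_1 gamma(0) + c_1
Substituting the second into the first: gamma(0) (1 - phi_1^2) = c_0 + phi_1 c_1, so
  gamma(0) = c_0 / (1 - phi_1^2) = 2 / (1 - (0.084)^2) = 2 / 0.992944 = 2.014212.
  gamma(1) = phi_1 gamma(0) = (0.084)(2.014212) = 0.169194.
Therefore gamma(1) = 0.1692 (to 4 decimal places).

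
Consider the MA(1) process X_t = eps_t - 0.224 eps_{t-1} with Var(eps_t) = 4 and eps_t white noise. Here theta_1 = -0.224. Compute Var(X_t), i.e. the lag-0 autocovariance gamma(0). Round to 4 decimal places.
\gamma(0) = 4.2007

For an MA(q) process X_t = eps_t + sum_i theta_i eps_{t-i} with
Var(eps_t) = sigma^2, the variance is
  gamma(0) = sigma^2 * (1 + sum_i theta_i^2).
  sum_i theta_i^2 = (-0.224)^2 = 0.050176.
  gamma(0) = 4 * (1 + 0.050176) = 4 * 1.050176 = 4.200704, which rounds to 4.2007.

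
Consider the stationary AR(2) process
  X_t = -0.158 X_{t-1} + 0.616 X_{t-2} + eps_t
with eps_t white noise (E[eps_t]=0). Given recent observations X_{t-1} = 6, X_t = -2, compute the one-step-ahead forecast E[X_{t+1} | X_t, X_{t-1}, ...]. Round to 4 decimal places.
E[X_{t+1} \mid \mathcal F_t] = 4.0120

For an AR(p) model X_t = c + sum_i phi_i X_{t-i} + eps_t, the
one-step-ahead conditional mean is
  E[X_{t+1} | X_t, ...] = c + sum_i phi_i X_{t+1-i}.
Substitute known values:
  E[X_{t+1} | ...] = (-0.158) * (-2) + (0.616) * (6)
                   = 4.0120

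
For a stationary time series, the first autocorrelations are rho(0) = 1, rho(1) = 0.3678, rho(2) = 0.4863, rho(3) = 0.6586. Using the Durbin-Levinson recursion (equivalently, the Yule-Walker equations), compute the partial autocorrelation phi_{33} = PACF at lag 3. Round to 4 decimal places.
\phi_{33} = 0.5581

The PACF at lag k is phi_{kk}, the last component of the solution
to the Yule-Walker system G_k phi = r_k where
  (G_k)_{ij} = rho(|i - j|), (r_k)_i = rho(i), i,j = 1..k.
Equivalently, Durbin-Levinson gives phi_{kk} iteratively:
  phi_{11} = rho(1)
  phi_{kk} = [rho(k) - sum_{j=1..k-1} phi_{k-1,j} rho(k-j)]
            / [1 - sum_{j=1..k-1} phi_{k-1,j} rho(j)],
  phi_{k,j} = phi_{k-1,j} - phi_{kk} phi_{k-1,k-j},  j = 1..k-1.
Step k = 1:
  phi_11 = rho(1) = 0.3678.
Step k = 2:
  phi_22 = [rho(2) - phi_11 rho(1)] / [1 - phi_11 rho(1)] = [0.4863 - (0.3678)(0.3678)] / [1 - (0.3678)(0.3678)]
         = 0.35102316 / 0.86472316 = 0.405937.
  Update: phi_21 = phi_11 - phi_22 phi_11 = 0.3678 - (0.405937)(0.3678) = 0.218496.
Step k = 3:
  phi_33 = [rho(3) - phi_21 rho(2) - phi_22 rho(1)] / [1 - phi_21 rho(1) - phi_22 rho(2)]
    numerator   = 0.6586 - (0.218496)(0.4863) - (0.405937)(0.3678) = 0.40304158
    denominator = 1 - (0.218496)(0.3678) - (0.405937)(0.4863) = 0.72222986
  phi_33 = 0.40304158 / 0.72222986 = 0.5581.
Therefore phi_{33} = 0.5581.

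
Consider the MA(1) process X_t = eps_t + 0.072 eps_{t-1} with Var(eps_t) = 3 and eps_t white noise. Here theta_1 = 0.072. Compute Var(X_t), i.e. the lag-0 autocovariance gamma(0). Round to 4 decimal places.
\gamma(0) = 3.0156

For an MA(q) process X_t = eps_t + sum_i theta_i eps_{t-i} with
Var(eps_t) = sigma^2, the variance is
  gamma(0) = sigma^2 * (1 + sum_i theta_i^2).
  sum_i theta_i^2 = (0.072)^2 = 0.005184.
  gamma(0) = 3 * (1 + 0.005184) = 3 * 1.005184 = 3.015552, which rounds to 3.0156.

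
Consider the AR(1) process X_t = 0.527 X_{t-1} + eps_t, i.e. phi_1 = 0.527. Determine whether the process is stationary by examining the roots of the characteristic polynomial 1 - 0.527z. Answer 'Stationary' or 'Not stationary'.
\text{Stationary}

The AR(p) characteristic polynomial is P(z) = 1 - 0.527z.
Stationarity requires all roots to lie outside the unit circle, i.e. |z| > 1 for every root.
This is linear in z: 1 + (-0.527) z = 0  =>  z = -1/(-0.527) = 1.897533,  |z| = 1.897533.
Moduli of all roots: 1.8975.
All moduli strictly greater than 1? Yes.
Verdict: Stationary.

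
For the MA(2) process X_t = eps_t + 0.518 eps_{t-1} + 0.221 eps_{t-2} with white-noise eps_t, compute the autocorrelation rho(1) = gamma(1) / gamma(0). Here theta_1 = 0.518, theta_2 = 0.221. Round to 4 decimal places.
\rho(1) = 0.4802

For an MA(q) process with theta_0 = 1, the autocovariance is
  gamma(k) = sigma^2 * sum_{i=0..q-k} theta_i * theta_{i+k},
and rho(k) = gamma(k) / gamma(0). Sigma^2 cancels.
  numerator   = (1)*(0.518) + (0.518)*(0.221) = 0.632478.
  denominator = (1)^2 + (0.518)^2 + (0.221)^2 = 1.317165.
  rho(1) = 0.632478 / 1.317165 = 0.4802.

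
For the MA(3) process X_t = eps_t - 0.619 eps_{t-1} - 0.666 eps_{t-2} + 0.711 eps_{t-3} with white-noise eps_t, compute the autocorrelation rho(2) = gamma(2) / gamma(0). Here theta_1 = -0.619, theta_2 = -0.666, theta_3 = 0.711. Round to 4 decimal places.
\rho(2) = -0.4743

For an MA(q) process with theta_0 = 1, the autocovariance is
  gamma(k) = sigma^2 * sum_{i=0..q-k} theta_i * theta_{i+k},
and rho(k) = gamma(k) / gamma(0). Sigma^2 cancels.
  numerator   = (1)*(-0.666) + (-0.619)*(0.711) = -1.106109.
  denominator = (1)^2 + (-0.619)^2 + (-0.666)^2 + (0.711)^2 = 2.332238.
  rho(2) = -1.106109 / 2.332238 = -0.4743.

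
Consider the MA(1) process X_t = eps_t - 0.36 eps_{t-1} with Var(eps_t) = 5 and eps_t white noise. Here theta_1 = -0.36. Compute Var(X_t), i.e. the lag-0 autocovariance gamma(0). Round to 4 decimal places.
\gamma(0) = 5.6480

For an MA(q) process X_t = eps_t + sum_i theta_i eps_{t-i} with
Var(eps_t) = sigma^2, the variance is
  gamma(0) = sigma^2 * (1 + sum_i theta_i^2).
  sum_i theta_i^2 = (-0.36)^2 = 0.1296.
  gamma(0) = 5 * (1 + 0.1296) = 5 * 1.1296 = 5.648, which rounds to 5.6480.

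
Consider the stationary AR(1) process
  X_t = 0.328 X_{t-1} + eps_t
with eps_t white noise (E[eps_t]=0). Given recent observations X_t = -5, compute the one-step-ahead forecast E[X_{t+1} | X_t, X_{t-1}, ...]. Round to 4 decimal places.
E[X_{t+1} \mid \mathcal F_t] = -1.6400

For an AR(p) model X_t = c + sum_i phi_i X_{t-i} + eps_t, the
one-step-ahead conditional mean is
  E[X_{t+1} | X_t, ...] = c + sum_i phi_i X_{t+1-i}.
Substitute known values:
  E[X_{t+1} | ...] = (0.328) * (-5)
                   = -1.6400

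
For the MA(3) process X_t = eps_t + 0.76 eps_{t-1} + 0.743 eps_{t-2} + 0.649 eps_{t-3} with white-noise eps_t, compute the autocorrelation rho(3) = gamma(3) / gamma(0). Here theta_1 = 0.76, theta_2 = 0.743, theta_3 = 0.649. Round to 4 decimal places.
\rho(3) = 0.2544

For an MA(q) process with theta_0 = 1, the autocovariance is
  gamma(k) = sigma^2 * sum_{i=0..q-k} theta_i * theta_{i+k},
and rho(k) = gamma(k) / gamma(0). Sigma^2 cancels.
  numerator   = (1)*(0.649) = 0.649.
  denominator = (1)^2 + (0.76)^2 + (0.743)^2 + (0.649)^2 = 2.55085.
  rho(3) = 0.649 / 2.55085 = 0.2544.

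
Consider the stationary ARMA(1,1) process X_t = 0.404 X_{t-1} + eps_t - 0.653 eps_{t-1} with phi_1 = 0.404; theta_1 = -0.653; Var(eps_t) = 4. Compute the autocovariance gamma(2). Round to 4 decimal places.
\gamma(2) = -0.3540

Multiply the model equation by X_{t-k} and take expectations. With theta_0 = psi_0 = 1 and psi_j the MA(infinity) weights, this gives
  gamma(k) - sum_i phi_i gamma(k-i) = c_k,
  c_k = sigma^2 * sum_{j=k..q} theta_j psi_{j-k}   (c_k = 0 for k > q),
using gamma(-m) = gamma(m).
psi-weights needed (psi_j = theta_j + sum_i phi_i psi_{j-i}):
  psi_1 = theta_1 + phi_1 = -0.653 + (0.404) = -0.249
Right-hand sides:
  c_0 = sigma^2 (1 + theta_1 psi_1) = 4 * (1 + (-0.653)(-0.249)) = 4 * 1.162597 = 4.650388
  c_1 = sigma^2 theta_1 = 4 * (-0.653) = -2.612
  c_2 = 0
Equations for k = 0 and k = 1 (AR order 1):
  gamma(0) = phi_1 gamma(1) + c_0
  gamma(1) = phi_1 gamma(0) + c_1
Substituting the second into the first: gamma(0) (1 - phi_1^2) = c_0 + phi_1 c_1, so
  gamma(0) = (c_0 + phi_1 c_1) / (1 - phi_1^2) = (4.650388 + (0.404)(-2.612)) / (1 - (0.404)^2) = 3.59514 / 0.836784 = 4.296378.
  gamma(1) = phi_1 gamma(0) + c_1 = (0.404)(4.296378) + (-2.612) = -0.876263.
For k = 2 (> q): gamma(2) = phi_1 gamma(1) = (0.404)(-0.876263) = -0.35401.
Therefore gamma(2) = -0.3540 (to 4 decimal places).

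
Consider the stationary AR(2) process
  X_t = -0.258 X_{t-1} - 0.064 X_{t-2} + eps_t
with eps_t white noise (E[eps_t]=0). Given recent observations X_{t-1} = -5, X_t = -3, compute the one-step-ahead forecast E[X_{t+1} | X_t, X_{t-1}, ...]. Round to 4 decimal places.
E[X_{t+1} \mid \mathcal F_t] = 1.0940

For an AR(p) model X_t = c + sum_i phi_i X_{t-i} + eps_t, the
one-step-ahead conditional mean is
  E[X_{t+1} | X_t, ...] = c + sum_i phi_i X_{t+1-i}.
Substitute known values:
  E[X_{t+1} | ...] = (-0.258) * (-3) + (-0.064) * (-5)
                   = 1.0940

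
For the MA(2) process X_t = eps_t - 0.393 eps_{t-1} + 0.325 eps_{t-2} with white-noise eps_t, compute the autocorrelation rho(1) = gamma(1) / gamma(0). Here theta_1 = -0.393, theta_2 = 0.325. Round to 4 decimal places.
\rho(1) = -0.4132

For an MA(q) process with theta_0 = 1, the autocovariance is
  gamma(k) = sigma^2 * sum_{i=0..q-k} theta_i * theta_{i+k},
and rho(k) = gamma(k) / gamma(0). Sigma^2 cancels.
  numerator   = (1)*(-0.393) + (-0.393)*(0.325) = -0.520725.
  denominator = (1)^2 + (-0.393)^2 + (0.325)^2 = 1.260074.
  rho(1) = -0.520725 / 1.260074 = -0.4132.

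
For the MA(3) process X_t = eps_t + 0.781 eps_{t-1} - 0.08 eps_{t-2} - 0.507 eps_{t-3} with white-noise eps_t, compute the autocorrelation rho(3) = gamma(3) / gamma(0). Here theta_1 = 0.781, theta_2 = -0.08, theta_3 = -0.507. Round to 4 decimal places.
\rho(3) = -0.2706

For an MA(q) process with theta_0 = 1, the autocovariance is
  gamma(k) = sigma^2 * sum_{i=0..q-k} theta_i * theta_{i+k},
and rho(k) = gamma(k) / gamma(0). Sigma^2 cancels.
  numerator   = (1)*(-0.507) = -0.507.
  denominator = (1)^2 + (0.781)^2 + (-0.08)^2 + (-0.507)^2 = 1.87341.
  rho(3) = -0.507 / 1.87341 = -0.2706.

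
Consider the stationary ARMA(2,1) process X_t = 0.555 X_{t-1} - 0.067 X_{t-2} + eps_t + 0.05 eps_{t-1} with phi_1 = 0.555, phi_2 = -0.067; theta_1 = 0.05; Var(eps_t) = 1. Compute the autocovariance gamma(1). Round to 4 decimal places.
\gamma(1) = 0.8022

Multiply the model equation by X_{t-k} and take expectations. With theta_0 = psi_0 = 1 and psi_j the MA(infinity) weights, this gives
  gamma(k) - sum_i phi_i gamma(k-i) = c_k,
  c_k = sigma^2 * sum_{j=k..q} theta_j psi_{j-k}   (c_k = 0 for k > q),
using gamma(-m) = gamma(m).
psi-weights needed (psi_j = theta_j + sum_i phi_i psi_{j-i}):
  psi_1 = theta_1 + phi_1 = 0.05 + (0.555) = 0.605
Right-hand sides:
  c_0 = sigma^2 (1 + theta_1 psi_1) = 1 * (1 + (0.05)(0.605)) = 1 * 1.03025 = 1.03025
  c_1 = sigma^2 theta_1 = 1 * (0.05) = 0.05
  c_2 = 0
Equations for k = 0, 1, 2 (AR order 2, c_2 = 0):
  (E0) gamma(0) = phi_1 gamma(1) + phi_2 gamma(2) + c_0
  (E1) gamma(1) = phi_1 gamma(0) + phi_2 gamma(1) + c_1
  (E2) gamma(2) = phi_1 gamma(1) + phi_2 gamma(0)
From (E1): gamma(1) = A gamma(0) + B with
  A = phi_1 / (1 - phi_2) = 0.555 / 1.067 = 0.52015,   B = c_1 / (1 - phi_2) = 0.05 / 1.067 = 0.04686.
Insert (E2) into (E0): gamma(0) (1 - phi_2^2) = phi_1 (1 + phi_2) gamma(1) + c_0.
  phi_1 (1 + phi_2) = (0.555)(0.933) = 0.517815,   1 - phi_2^2 = 0.995511.
Replace gamma(1) by A gamma(0) + B and collect gamma(0):
  gamma(0) [0.995511 - (0.517815)(0.52015)] = (0.517815)(0.04686) + 1.03025
  gamma(0) * 0.72617 = 1.054515
  gamma(0) = 1.054515 / 0.72617 = 1.452161.
  gamma(1) = A gamma(0) + B = (0.52015)(1.452161) + (0.04686) = 0.802202.
Therefore gamma(1) = 0.8022 (to 4 decimal places).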